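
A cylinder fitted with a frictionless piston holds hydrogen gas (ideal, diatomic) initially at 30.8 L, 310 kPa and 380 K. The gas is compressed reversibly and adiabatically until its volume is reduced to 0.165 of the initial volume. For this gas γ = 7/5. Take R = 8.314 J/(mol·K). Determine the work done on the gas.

n = P₁V₁/(RT₁) = 310×30.8/(8.314×380) = 3.02 mol.
Adiabatic: TV^(γ−1) = const ⇒ T₂ = 380×(6.06)^0.400 = 781 K; PV^γ = const ⇒ P₂ = 3860 kPa.
ΔU = nCvΔT = 3.02×20.8×(781−380) = 25200 J.
Q = 0 for an adiabatic process, so W = −ΔU = -25200 J.
Work done on the gas = −W_by = 25200 J.

25200 J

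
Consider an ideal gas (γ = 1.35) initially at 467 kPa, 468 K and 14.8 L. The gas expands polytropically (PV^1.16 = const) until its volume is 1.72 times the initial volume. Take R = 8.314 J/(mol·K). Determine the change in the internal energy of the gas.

n = P₁V₁/(RT₁) = 467×14.8/(8.314×468) = 1.78 mol.
Polytropic n=1.16: T₂ = T₁(V₁/V₂)^(n−1) = 468×(0.581)^0.16 = 429 K; P₂ = P₁(V₁/V₂)^n = 249 kPa.
For an ideal gas ΔU = nCvΔT with Cv = R/(γ−1) = 23.8 J/(mol·K).
ΔU = 1.78×23.8×(429−468) = -1640 J.

-1640 J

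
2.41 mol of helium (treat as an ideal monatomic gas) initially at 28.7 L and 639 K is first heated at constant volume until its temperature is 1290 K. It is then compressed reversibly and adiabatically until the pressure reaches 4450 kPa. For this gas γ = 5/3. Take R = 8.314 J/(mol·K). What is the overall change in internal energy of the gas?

54300 J

P₁ = nRT₁/V₁ = 2.41×8.314×639/28.7 = 446 kPa.
Step 1 — Isochoric: V stays 28.7 L; P/T = const ⇒ T₂ = 1290 K, P₂ = 901 kPa.
W = 0 (no volume change).
ΔU = nCvΔT = 2.41×12.5×(1290−639) = 19600 J.
Q = ΔU = 19600 J.
State after step 1: P = 901 kPa, V = 28.7 L, T = 1290 K.
Step 2 — Adiabatic: T₂/T₁ = (P₂/P₁)^((γ−1)/γ) ⇒ T₂ = 1290×(4.94)^0.400 = 2440 K; V₂ = 11.0 L.
ΔU = nCvΔT = 2.41×12.5×(2440−1290) = 34700 J.
Q = 0 for an adiabatic process, so W = −ΔU = -34700 J.
Net over both steps: W = -34700 J, Q = 19600 J, ΔU = 54300 J.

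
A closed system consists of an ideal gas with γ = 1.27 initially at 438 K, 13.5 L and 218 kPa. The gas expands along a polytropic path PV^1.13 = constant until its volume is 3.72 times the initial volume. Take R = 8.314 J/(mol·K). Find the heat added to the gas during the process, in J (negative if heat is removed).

n = P₁V₁/(RT₁) = 218×13.5/(8.314×438) = 0.808 mol.
Polytropic n=1.13: T₂ = T₁(V₁/V₂)^(n−1) = 438×(0.269)^0.13 = 369 K; P₂ = P₁(V₁/V₂)^n = 49.4 kPa.
W = (P₁V₁−P₂V₂)/(n−1) = (218×13.5−49.4×50.2)/0.13 = 3550 J.
ΔU = nCvΔT = 0.808×30.8×(369−438) = -1710 J.
Q = ΔU + W = 1840 J.

1840 J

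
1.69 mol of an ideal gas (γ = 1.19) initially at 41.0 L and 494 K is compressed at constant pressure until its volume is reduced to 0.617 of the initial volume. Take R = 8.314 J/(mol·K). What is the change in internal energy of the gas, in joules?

P₁ = nRT₁/V₁ = 1.69×8.314×494/41.0 = 169 kPa.
Isobaric: P stays 169 kPa; V/T = const ⇒ T₂ = 305 K, V₂ = 25.3 L.
For an ideal gas ΔU = nCvΔT with Cv = R/(γ−1) = 43.8 J/(mol·K).
ΔU = 1.69×43.8×(305−494) = -14000 J.

-14000 J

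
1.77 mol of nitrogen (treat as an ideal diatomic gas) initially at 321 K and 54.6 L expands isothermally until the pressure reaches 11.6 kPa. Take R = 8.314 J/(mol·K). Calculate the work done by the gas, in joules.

9490 J

P₁ = nRT₁/V₁ = 1.77×8.314×321/54.6 = 86.5 kPa.
Isothermal: T stays 321 K; PV = const ⇒ V₂ = 407 L, P₂ = 11.6 kPa.
W = nRT ln(V₂/V₁) = 1.77×8.314×321×ln(7.46) = 9490 J.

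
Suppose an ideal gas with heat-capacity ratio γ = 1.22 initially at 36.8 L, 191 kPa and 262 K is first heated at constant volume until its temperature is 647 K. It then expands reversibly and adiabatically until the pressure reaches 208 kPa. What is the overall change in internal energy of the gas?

n = P₁V₁/(RT₁) = 191×36.8/(8.314×262) = 3.23 mol.
Step 1 — Isochoric: V stays 36.8 L; P/T = const ⇒ T₂ = 647 K, P₂ = 472 kPa.
W = 0 (no volume change).
ΔU = nCvΔT = 3.23×37.8×(647−262) = 46900 J.
Q = ΔU = 46900 J.
State after step 1: P = 472 kPa, V = 36.8 L, T = 647 K.
Step 2 — Adiabatic: T₂/T₁ = (P₂/P₁)^((γ−1)/γ) ⇒ T₂ = 647×(0.441)^0.180 = 558 K; V₂ = 72.0 L.
ΔU = nCvΔT = 3.23×37.8×(558−647) = -10800 J.
Q = 0 for an adiabatic process, so W = −ΔU = 10800 J.
Net over both steps: W = 10800 J, Q = 46900 J, ΔU = 36100 J.

36100 J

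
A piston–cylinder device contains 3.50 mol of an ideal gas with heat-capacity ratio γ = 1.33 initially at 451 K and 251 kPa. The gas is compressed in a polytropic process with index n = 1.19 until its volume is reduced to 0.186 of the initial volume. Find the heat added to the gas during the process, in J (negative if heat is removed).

-11000 J

V₁ = nRT₁/P₁ = 3.50×8.314×451/251 = 52.3 L.
Polytropic n=1.19: T₂ = T₁(V₁/V₂)^(n−1) = 451×(5.38)^0.19 = 621 K; P₂ = P₁(V₁/V₂)^n = 1860 kPa.
W = (P₁V₁−P₂V₂)/(n−1) = (251×52.3−1860×9.73)/0.19 = -26000 J.
ΔU = nCvΔT = 3.50×25.2×(621−451) = 15000 J.
Q = ΔU + W = -11000 J.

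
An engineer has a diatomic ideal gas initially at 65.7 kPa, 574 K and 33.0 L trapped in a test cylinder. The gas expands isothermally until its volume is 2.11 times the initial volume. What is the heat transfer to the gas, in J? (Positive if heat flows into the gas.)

n = P₁V₁/(RT₁) = 65.7×33.0/(8.314×574) = 0.454 mol.
Isothermal: T stays 574 K; PV = const ⇒ V₂ = 69.6 L, P₂ = 31.1 kPa.
ΔU = 0 (ideal gas, T constant).
W = nRT ln(V₂/V₁) = 0.454×8.314×574×ln(2.11) = 1620 J.
Q = ΔU + W = 1620 J.

1620 J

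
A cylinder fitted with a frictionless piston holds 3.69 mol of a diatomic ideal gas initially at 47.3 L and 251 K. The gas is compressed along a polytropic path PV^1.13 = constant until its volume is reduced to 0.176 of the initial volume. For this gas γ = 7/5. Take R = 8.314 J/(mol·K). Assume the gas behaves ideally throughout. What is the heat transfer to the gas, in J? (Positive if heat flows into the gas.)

P₁ = nRT₁/V₁ = 3.69×8.314×251/47.3 = 163 kPa.
Polytropic n=1.13: T₂ = T₁(V₁/V₂)^(n−1) = 251×(5.68)^0.13 = 315 K; P₂ = P₁(V₁/V₂)^n = 1160 kPa.
W = (P₁V₁−P₂V₂)/(n−1) = (163×47.3−1160×8.32)/0.13 = -15000 J.
ΔU = nCvΔT = 3.69×20.8×(315−251) = 4880 J.
Q = ΔU + W = -10100 J.

-10100 J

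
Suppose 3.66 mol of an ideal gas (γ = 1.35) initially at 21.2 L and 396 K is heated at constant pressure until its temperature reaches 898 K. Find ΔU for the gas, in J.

P₁ = nRT₁/V₁ = 3.66×8.314×396/21.2 = 568 kPa.
Isobaric: P stays 568 kPa; V/T = const ⇒ T₂ = 898 K, V₂ = 48.1 L.
For an ideal gas ΔU = nCvΔT with Cv = R/(γ−1) = 23.8 J/(mol·K).
ΔU = 3.66×23.8×(898−396) = 43600 J.

43600 J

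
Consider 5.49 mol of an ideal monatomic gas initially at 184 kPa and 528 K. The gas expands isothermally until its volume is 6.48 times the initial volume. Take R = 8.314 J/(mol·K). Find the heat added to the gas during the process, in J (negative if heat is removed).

45000 J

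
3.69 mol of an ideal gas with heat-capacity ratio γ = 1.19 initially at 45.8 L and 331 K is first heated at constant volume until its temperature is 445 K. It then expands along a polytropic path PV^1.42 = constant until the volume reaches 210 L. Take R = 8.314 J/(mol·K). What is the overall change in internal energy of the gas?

-15500 J

P₁ = nRT₁/V₁ = 3.69×8.314×331/45.8 = 222 kPa.
Step 1 — Isochoric: V stays 45.8 L; P/T = const ⇒ T₂ = 445 K, P₂ = 298 kPa.
W = 0 (no volume change).
ΔU = nCvΔT = 3.69×43.8×(445−331) = 18400 J.
Q = ΔU = 18400 J.
State after step 1: P = 298 kPa, V = 45.8 L, T = 445 K.
Step 2 — Polytropic n=1.42: T₂ = T₁(V₁/V₂)^(n−1) = 445×(0.218)^0.42 = 235 K; P₂ = P₁(V₁/V₂)^n = 34.3 kPa.
W = (P₁V₁−P₂V₂)/(n−1) = (298×45.8−34.3×210)/0.42 = 15400 J.
ΔU = nCvΔT = 3.69×43.8×(235−445) = -33900 J.
Q = ΔU + W = -18600 J.
Net over both steps: W = 15400 J, Q = -184 J, ΔU = -15500 J.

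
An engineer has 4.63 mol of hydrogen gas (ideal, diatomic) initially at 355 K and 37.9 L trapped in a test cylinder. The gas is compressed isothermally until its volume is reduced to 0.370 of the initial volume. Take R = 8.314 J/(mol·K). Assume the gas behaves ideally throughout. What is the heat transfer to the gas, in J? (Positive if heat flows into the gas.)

-13600 J

P₁ = nRT₁/V₁ = 4.63×8.314×355/37.9 = 361 kPa.
Isothermal: T stays 355 K; PV = const ⇒ V₂ = 14.0 L, P₂ = 974 kPa.
ΔU = 0 (ideal gas, T constant).
W = nRT ln(V₂/V₁) = 4.63×8.314×355×ln(0.370) = -13600 J.
Q = ΔU + W = -13600 J.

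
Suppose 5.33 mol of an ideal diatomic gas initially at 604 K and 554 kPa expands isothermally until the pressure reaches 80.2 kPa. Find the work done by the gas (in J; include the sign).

51700 J

V₁ = nRT₁/P₁ = 5.33×8.314×604/554 = 48.3 L.
Isothermal: T stays 604 K; PV = const ⇒ V₂ = 334 L, P₂ = 80.2 kPa.
W = nRT ln(V₂/V₁) = 5.33×8.314×604×ln(6.91) = 51700 J.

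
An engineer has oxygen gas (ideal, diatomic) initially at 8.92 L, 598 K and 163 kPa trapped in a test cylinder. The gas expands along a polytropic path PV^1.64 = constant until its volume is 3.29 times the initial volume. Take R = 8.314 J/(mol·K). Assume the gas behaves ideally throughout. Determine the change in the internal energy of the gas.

n = P₁V₁/(RT₁) = 163×8.92/(8.314×598) = 0.292 mol.
Polytropic n=1.64: T₂ = T₁(V₁/V₂)^(n−1) = 598×(0.304)^0.64 = 279 K; P₂ = P₁(V₁/V₂)^n = 23.1 kPa.
For an ideal gas ΔU = nCvΔT with Cv = (5/2)R = 20.8 J/(mol·K).
ΔU = 0.292×20.8×(279−598) = -1940 J.

-1940 J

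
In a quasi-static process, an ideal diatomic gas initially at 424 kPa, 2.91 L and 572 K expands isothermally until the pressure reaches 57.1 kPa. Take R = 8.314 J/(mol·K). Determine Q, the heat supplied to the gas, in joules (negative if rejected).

n = P₁V₁/(RT₁) = 424×2.91/(8.314×572) = 0.259 mol.
Isothermal: T stays 572 K; PV = const ⇒ V₂ = 21.6 L, P₂ = 57.1 kPa.
ΔU = 0 (ideal gas, T constant).
W = nRT ln(V₂/V₁) = 0.259×8.314×572×ln(7.43) = 2470 J.
Q = ΔU + W = 2470 J.

2470 J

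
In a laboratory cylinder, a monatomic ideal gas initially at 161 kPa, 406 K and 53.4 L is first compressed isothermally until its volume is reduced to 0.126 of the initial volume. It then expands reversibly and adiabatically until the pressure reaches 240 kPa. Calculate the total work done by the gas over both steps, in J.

n = P₁V₁/(RT₁) = 161×53.4/(8.314×406) = 2.55 mol.
Step 1 — Isothermal: T stays 406 K; PV = const ⇒ V₂ = 6.73 L, P₂ = 1280 kPa.
ΔU = 0 (ideal gas, T constant).
W = nRT ln(V₂/V₁) = 2.55×8.314×406×ln(0.126) = -17800 J.
Q = ΔU + W = -17800 J.
State after step 1: P = 1280 kPa, V = 6.73 L, T = 406 K.
Step 2 — Adiabatic: T₂/T₁ = (P₂/P₁)^((γ−1)/γ) ⇒ T₂ = 406×(0.188)^0.400 = 208 K; V₂ = 18.4 L.
ΔU = nCvΔT = 2.55×12.5×(208−406) = -6290 J.
Q = 0 for an adiabatic process, so W = −ΔU = 6290 J.
Net over both steps: W = -11500 J, Q = -17800 J, ΔU = -6290 J.

-11500 J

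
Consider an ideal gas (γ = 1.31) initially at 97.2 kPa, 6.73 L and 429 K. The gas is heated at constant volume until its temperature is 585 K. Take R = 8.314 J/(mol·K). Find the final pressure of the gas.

133 kPa

Isochoric: V stays 6.73 L; P/T = const ⇒ T₂ = 585 K, P₂ = 133 kPa.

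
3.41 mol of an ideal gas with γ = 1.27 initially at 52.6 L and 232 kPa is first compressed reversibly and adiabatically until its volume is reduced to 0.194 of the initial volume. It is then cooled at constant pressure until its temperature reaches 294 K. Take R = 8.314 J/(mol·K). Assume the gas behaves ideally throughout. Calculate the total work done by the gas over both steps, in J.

T₁ = P₁V₁/(nR) = 232×52.6/(3.41×8.314) = 430 K.
Step 1 — Adiabatic: TV^(γ−1) = const ⇒ T₂ = 430×(5.15)^0.270 = 670 K; PV^γ = const ⇒ P₂ = 1860 kPa.
ΔU = nCvΔT = 3.41×30.8×(670−430) = 25200 J.
Q = 0 for an adiabatic process, so W = −ΔU = -25200 J.
State after step 1: P = 1860 kPa, V = 10.2 L, T = 670 K.
Step 2 — Isobaric: P stays 1860 kPa; V/T = const ⇒ T₂ = 294 K, V₂ = 4.48 L.
W = PΔV = 1860×(4.48−10.2) kPa·L = -10700 J.
ΔU = nCvΔT = 3.41×30.8×(294−670) = -39500 J.
Q = ΔU + W = nCpΔT = -50200 J.
Net over both steps: W = -35800 J, Q = -50200 J, ΔU = -14300 J.

-35800 J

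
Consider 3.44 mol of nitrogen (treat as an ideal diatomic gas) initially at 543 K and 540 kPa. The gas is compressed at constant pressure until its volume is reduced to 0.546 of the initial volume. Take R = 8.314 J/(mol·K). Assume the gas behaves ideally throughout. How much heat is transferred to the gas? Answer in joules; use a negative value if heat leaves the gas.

V₁ = nRT₁/P₁ = 3.44×8.314×543/540 = 28.8 L.
Isobaric: P stays 540 kPa; V/T = const ⇒ T₂ = 296 K, V₂ = 15.7 L.
W = PΔV = 540×(15.7−28.8) kPa·L = -7050 J.
ΔU = nCvΔT = 3.44×20.8×(296−543) = -17600 J.
Q = ΔU + W = nCpΔT = -24700 J.

-24700 J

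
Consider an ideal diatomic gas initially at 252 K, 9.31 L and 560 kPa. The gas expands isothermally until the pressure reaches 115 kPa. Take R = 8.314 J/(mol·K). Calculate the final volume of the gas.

45.3 L

Isothermal: T stays 252 K; PV = const ⇒ V₂ = 45.3 L, P₂ = 115 kPa.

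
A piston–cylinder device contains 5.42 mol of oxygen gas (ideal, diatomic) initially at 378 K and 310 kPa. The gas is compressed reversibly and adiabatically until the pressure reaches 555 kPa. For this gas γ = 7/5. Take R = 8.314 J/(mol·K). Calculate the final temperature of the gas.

446 K

V₁ = nRT₁/P₁ = 5.42×8.314×378/310 = 54.9 L.
Adiabatic: T₂/T₁ = (P₂/P₁)^((γ−1)/γ) ⇒ T₂ = 378×(1.79)^0.286 = 446 K; V₂ = 36.2 L.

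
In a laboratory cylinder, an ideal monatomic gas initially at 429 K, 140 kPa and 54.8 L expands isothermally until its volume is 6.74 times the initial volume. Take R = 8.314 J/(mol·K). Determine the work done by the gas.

n = P₁V₁/(RT₁) = 140×54.8/(8.314×429) = 2.15 mol.
Isothermal: T stays 429 K; PV = const ⇒ V₂ = 369 L, P₂ = 20.8 kPa.
W = nRT ln(V₂/V₁) = 2.15×8.314×429×ln(6.74) = 14600 J.

14600 J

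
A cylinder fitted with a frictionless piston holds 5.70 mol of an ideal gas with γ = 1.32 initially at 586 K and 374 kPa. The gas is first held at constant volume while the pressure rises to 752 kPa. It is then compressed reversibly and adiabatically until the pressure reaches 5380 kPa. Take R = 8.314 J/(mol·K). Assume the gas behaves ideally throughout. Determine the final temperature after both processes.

1900 K

V₁ = nRT₁/P₁ = 5.70×8.314×586/374 = 74.3 L.
Step 1 — Isochoric: V stays 74.3 L; P/T = const ⇒ T₂ = 1180 K, P₂ = 752 kPa.
W = 0 (no volume change).
ΔU = nCvΔT = 5.70×26.0×(1180−586) = 87700 J.
Q = ΔU = 87700 J.
State after step 1: P = 752 kPa, V = 74.3 L, T = 1180 K.
Step 2 — Adiabatic: T₂/T₁ = (P₂/P₁)^((γ−1)/γ) ⇒ T₂ = 1180×(7.15)^0.242 = 1900 K; V₂ = 16.7 L.
ΔU = nCvΔT = 5.70×26.0×(1900−1180) = 107000 J.
Q = 0 for an adiabatic process, so W = −ΔU = -107000 J.
Net over both steps: W = -107000 J, Q = 87700 J, ΔU = 194000 J.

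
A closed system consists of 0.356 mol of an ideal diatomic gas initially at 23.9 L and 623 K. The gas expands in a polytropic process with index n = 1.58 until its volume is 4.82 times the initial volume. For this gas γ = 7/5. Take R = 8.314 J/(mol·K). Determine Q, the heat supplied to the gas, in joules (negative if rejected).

P₁ = nRT₁/V₁ = 0.356×8.314×623/23.9 = 77.2 kPa.
Polytropic n=1.58: T₂ = T₁(V₁/V₂)^(n−1) = 623×(0.207)^0.58 = 250 K; P₂ = P₁(V₁/V₂)^n = 6.43 kPa.
W = (P₁V₁−P₂V₂)/(n−1) = (77.2×23.9−6.43×115)/0.58 = 1900 J.
ΔU = nCvΔT = 0.356×20.8×(250−623) = -2760 J.
Q = ΔU + W = -856 J.

-856 J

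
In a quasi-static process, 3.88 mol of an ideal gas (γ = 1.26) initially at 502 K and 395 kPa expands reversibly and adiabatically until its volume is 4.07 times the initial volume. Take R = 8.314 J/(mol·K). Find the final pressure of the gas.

V₁ = nRT₁/P₁ = 3.88×8.314×502/395 = 41.0 L.
Adiabatic: TV^(γ−1) = const ⇒ T₂ = 502×(0.246)^0.260 = 349 K; PV^γ = const ⇒ P₂ = 67.4 kPa.

67.4 kPa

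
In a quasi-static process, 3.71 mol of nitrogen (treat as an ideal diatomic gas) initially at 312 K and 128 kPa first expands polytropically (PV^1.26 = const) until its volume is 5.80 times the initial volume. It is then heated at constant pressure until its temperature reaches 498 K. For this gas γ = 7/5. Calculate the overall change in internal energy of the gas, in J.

V₁ = nRT₁/P₁ = 3.71×8.314×312/128 = 75.2 L.
Step 1 — Polytropic n=1.26: T₂ = T₁(V₁/V₂)^(n−1) = 312×(0.172)^0.26 = 198 K; P₂ = P₁(V₁/V₂)^n = 14.0 kPa.
W = (P₁V₁−P₂V₂)/(n−1) = (128×75.2−14.0×436)/0.26 = 13600 J.
ΔU = nCvΔT = 3.71×20.8×(198−312) = -8830 J.
Q = ΔU + W = 4750 J.
State after step 1: P = 14.0 kPa, V = 436 L, T = 198 K.
Step 2 — Isobaric: P stays 14.0 kPa; V/T = const ⇒ T₂ = 498 K, V₂ = 1100 L.
W = PΔV = 14.0×(1100−436) kPa·L = 9270 J.
ΔU = nCvΔT = 3.71×20.8×(498−198) = 23200 J.
Q = ΔU + W = nCpΔT = 32400 J.
Net over both steps: W = 22800 J, Q = 37200 J, ΔU = 14300 J.

14300 J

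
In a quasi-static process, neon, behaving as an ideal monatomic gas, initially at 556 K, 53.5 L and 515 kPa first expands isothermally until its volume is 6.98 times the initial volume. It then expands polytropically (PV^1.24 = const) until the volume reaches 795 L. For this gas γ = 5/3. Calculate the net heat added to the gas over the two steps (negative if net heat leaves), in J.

65700 J

n = P₁V₁/(RT₁) = 515×53.5/(8.314×556) = 5.96 mol.
Step 1 — Isothermal: T stays 556 K; PV = const ⇒ V₂ = 373 L, P₂ = 73.8 kPa.
ΔU = 0 (ideal gas, T constant).
W = nRT ln(V₂/V₁) = 5.96×8.314×556×ln(6.98) = 53500 J.
Q = ΔU + W = 53500 J.
State after step 1: P = 73.8 kPa, V = 373 L, T = 556 K.
Step 2 — Polytropic n=1.24: T₂ = T₁(V₁/V₂)^(n−1) = 556×(0.470)^0.24 = 464 K; P₂ = P₁(V₁/V₂)^n = 28.9 kPa.
W = (P₁V₁−P₂V₂)/(n−1) = (73.8×373−28.9×795)/0.24 = 19000 J.
ΔU = nCvΔT = 5.96×12.5×(464−556) = -6850 J.
Q = ΔU + W = 12200 J.
Net over both steps: W = 72600 J, Q = 65700 J, ΔU = -6850 J.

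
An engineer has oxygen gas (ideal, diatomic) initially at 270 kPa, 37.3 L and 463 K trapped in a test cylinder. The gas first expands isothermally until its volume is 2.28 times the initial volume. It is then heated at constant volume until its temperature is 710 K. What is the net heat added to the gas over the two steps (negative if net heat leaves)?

n = P₁V₁/(RT₁) = 270×37.3/(8.314×463) = 2.62 mol.
Step 1 — Isothermal: T stays 463 K; PV = const ⇒ V₂ = 85.0 L, P₂ = 118 kPa.
ΔU = 0 (ideal gas, T constant).
W = nRT ln(V₂/V₁) = 2.62×8.314×463×ln(2.28) = 8300 J.
Q = ΔU + W = 8300 J.
State after step 1: P = 118 kPa, V = 85.0 L, T = 463 K.
Step 2 — Isochoric: V stays 85.0 L; P/T = const ⇒ T₂ = 710 K, P₂ = 182 kPa.
W = 0 (no volume change).
ΔU = nCvΔT = 2.62×20.8×(710−463) = 13400 J.
Q = ΔU = 13400 J.
Net over both steps: W = 8300 J, Q = 21700 J, ΔU = 13400 J.

21700 J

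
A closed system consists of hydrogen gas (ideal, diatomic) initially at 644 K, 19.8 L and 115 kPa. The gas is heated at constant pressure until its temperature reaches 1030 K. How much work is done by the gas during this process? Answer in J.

1360 J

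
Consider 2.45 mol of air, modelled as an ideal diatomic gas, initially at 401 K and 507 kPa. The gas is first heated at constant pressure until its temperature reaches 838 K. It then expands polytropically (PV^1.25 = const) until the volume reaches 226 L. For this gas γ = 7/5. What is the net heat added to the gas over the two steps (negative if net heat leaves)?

40900 J

V₁ = nRT₁/P₁ = 2.45×8.314×401/507 = 16.1 L.
Step 1 — Isobaric: P stays 507 kPa; V/T = const ⇒ T₂ = 838 K, V₂ = 33.7 L.
W = PΔV = 507×(33.7−16.1) kPa·L = 8900 J.
ΔU = nCvΔT = 2.45×20.8×(838−401) = 22300 J.
Q = ΔU + W = nCpΔT = 31200 J.
State after step 1: P = 507 kPa, V = 33.7 L, T = 838 K.
Step 2 — Polytropic n=1.25: T₂ = T₁(V₁/V₂)^(n−1) = 838×(0.149)^0.25 = 521 K; P₂ = P₁(V₁/V₂)^n = 46.9 kPa.
W = (P₁V₁−P₂V₂)/(n−1) = (507×33.7−46.9×226)/0.25 = 25900 J.
ΔU = nCvΔT = 2.45×20.8×(521−838) = -16200 J.
Q = ΔU + W = 9700 J.
Net over both steps: W = 34800 J, Q = 40900 J, ΔU = 6090 J.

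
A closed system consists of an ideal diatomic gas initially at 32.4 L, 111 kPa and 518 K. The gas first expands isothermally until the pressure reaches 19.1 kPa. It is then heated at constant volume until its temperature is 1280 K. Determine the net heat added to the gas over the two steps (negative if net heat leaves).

n = P₁V₁/(RT₁) = 111×32.4/(8.314×518) = 0.835 mol.
Step 1 — Isothermal: T stays 518 K; PV = const ⇒ V₂ = 188 L, P₂ = 19.1 kPa.
ΔU = 0 (ideal gas, T constant).
W = nRT ln(V₂/V₁) = 0.835×8.314×518×ln(5.81) = 6330 J.
Q = ΔU + W = 6330 J.
State after step 1: P = 19.1 kPa, V = 188 L, T = 518 K.
Step 2 — Isochoric: V stays 188 L; P/T = const ⇒ T₂ = 1280 K, P₂ = 47.2 kPa.
W = 0 (no volume change).
ΔU = nCvΔT = 0.835×20.8×(1280−518) = 13200 J.
Q = ΔU = 13200 J.
Net over both steps: W = 6330 J, Q = 19600 J, ΔU = 13200 J.

19600 J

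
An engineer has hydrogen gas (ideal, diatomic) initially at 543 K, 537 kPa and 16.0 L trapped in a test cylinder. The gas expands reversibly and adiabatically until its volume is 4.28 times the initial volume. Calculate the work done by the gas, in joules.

n = P₁V₁/(RT₁) = 537×16.0/(8.314×543) = 1.90 mol.
Adiabatic: TV^(γ−1) = const ⇒ T₂ = 543×(0.234)^0.400 = 304 K; PV^γ = const ⇒ P₂ = 70.1 kPa.
ΔU = nCvΔT = 1.90×20.8×(304−543) = -9470 J.
Q = 0 for an adiabatic process, so W = −ΔU = 9470 J.

9470 J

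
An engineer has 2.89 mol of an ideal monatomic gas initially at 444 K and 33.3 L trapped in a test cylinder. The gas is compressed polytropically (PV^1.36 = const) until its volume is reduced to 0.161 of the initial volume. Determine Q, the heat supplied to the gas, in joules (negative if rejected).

P₁ = nRT₁/V₁ = 2.89×8.314×444/33.3 = 320 kPa.
Polytropic n=1.36: T₂ = T₁(V₁/V₂)^(n−1) = 444×(6.21)^0.36 = 857 K; P₂ = P₁(V₁/V₂)^n = 3840 kPa.
W = (P₁V₁−P₂V₂)/(n−1) = (320×33.3−3840×5.36)/0.36 = -27600 J.
ΔU = nCvΔT = 2.89×12.5×(857−444) = 14900 J.
Q = ΔU + W = -12700 J.

-12700 J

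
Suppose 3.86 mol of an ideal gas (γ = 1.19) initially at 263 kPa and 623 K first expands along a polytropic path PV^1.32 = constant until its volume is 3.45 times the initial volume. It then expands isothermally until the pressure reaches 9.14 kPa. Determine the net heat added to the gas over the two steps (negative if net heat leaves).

V₁ = nRT₁/P₁ = 3.86×8.314×623/263 = 76.0 L.
Step 1 — Polytropic n=1.32: T₂ = T₁(V₁/V₂)^(n−1) = 623×(0.290)^0.32 = 419 K; P₂ = P₁(V₁/V₂)^n = 51.3 kPa.
W = (P₁V₁−P₂V₂)/(n−1) = (263×76.0−51.3×262)/0.32 = 20400 J.
ΔU = nCvΔT = 3.86×43.8×(419−623) = -34400 J.
Q = ΔU + W = -14000 J.
State after step 1: P = 51.3 kPa, V = 262 L, T = 419 K.
Step 2 — Isothermal: T stays 419 K; PV = const ⇒ V₂ = 1470 L, P₂ = 9.14 kPa.
ΔU = 0 (ideal gas, T constant).
W = nRT ln(V₂/V₁) = 3.86×8.314×419×ln(5.61) = 23200 J.
Q = ΔU + W = 23200 J.
Net over both steps: W = 43600 J, Q = 9220 J, ΔU = -34400 J.

9220 J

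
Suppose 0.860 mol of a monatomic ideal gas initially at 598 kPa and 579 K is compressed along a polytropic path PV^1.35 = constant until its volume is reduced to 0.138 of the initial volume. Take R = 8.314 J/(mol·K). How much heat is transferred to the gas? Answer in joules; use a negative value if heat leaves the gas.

-5620 J

V₁ = nRT₁/P₁ = 0.860×8.314×579/598 = 6.92 L.
Polytropic n=1.35: T₂ = T₁(V₁/V₂)^(n−1) = 579×(7.25)^0.35 = 1160 K; P₂ = P₁(V₁/V₂)^n = 8670 kPa.
W = (P₁V₁−P₂V₂)/(n−1) = (598×6.92−8670×0.955)/0.35 = -11800 J.
ΔU = nCvΔT = 0.860×12.5×(1160−579) = 6210 J.
Q = ΔU + W = -5620 J.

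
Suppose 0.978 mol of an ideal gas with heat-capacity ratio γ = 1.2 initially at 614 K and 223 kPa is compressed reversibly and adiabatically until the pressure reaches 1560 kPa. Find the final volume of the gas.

4.43 L

V₁ = nRT₁/P₁ = 0.978×8.314×614/223 = 22.4 L.
Adiabatic: T₂/T₁ = (P₂/P₁)^((γ−1)/γ) ⇒ T₂ = 614×(7.00)^0.167 = 849 K; V₂ = 4.43 L.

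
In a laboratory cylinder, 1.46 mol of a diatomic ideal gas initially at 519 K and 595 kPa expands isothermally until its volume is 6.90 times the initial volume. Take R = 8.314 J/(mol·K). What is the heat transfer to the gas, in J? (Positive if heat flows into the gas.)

V₁ = nRT₁/P₁ = 1.46×8.314×519/595 = 10.6 L.
Isothermal: T stays 519 K; PV = const ⇒ V₂ = 73.1 L, P₂ = 86.2 kPa.
ΔU = 0 (ideal gas, T constant).
W = nRT ln(V₂/V₁) = 1.46×8.314×519×ln(6.90) = 12200 J.
Q = ΔU + W = 12200 J.

12200 J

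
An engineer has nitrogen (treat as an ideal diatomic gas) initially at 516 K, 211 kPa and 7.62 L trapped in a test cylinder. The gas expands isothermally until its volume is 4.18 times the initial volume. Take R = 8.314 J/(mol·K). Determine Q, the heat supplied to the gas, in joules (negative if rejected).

2300 J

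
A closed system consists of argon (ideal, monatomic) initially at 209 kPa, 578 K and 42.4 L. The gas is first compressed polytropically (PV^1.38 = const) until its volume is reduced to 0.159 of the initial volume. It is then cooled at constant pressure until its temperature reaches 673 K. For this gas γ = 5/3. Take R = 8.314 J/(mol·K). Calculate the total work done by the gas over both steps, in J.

n = P₁V₁/(RT₁) = 209×42.4/(8.314×578) = 1.84 mol.
Step 1 — Polytropic n=1.38: T₂ = T₁(V₁/V₂)^(n−1) = 578×(6.29)^0.38 = 1160 K; P₂ = P₁(V₁/V₂)^n = 2640 kPa.
W = (P₁V₁−P₂V₂)/(n−1) = (209×42.4−2640×6.74)/0.38 = -23600 J.
ΔU = nCvΔT = 1.84×12.5×(1160−578) = 13400 J.
Q = ΔU + W = -10100 J.
State after step 1: P = 2640 kPa, V = 6.74 L, T = 1160 K.
Step 2 — Isobaric: P stays 2640 kPa; V/T = const ⇒ T₂ = 673 K, V₂ = 3.90 L.
W = PΔV = 2640×(3.90−6.74) kPa·L = -7500 J.
ΔU = nCvΔT = 1.84×12.5×(673−1160) = -11300 J.
Q = ΔU + W = nCpΔT = -18800 J.
Net over both steps: W = -31100 J, Q = -28900 J, ΔU = 2180 J.

-31100 J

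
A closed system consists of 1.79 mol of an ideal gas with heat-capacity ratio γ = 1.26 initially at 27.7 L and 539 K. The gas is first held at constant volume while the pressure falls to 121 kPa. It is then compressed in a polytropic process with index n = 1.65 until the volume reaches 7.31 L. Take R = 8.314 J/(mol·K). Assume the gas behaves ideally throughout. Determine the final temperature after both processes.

P₁ = nRT₁/V₁ = 1.79×8.314×539/27.7 = 290 kPa.
Step 1 — Isochoric: V stays 27.7 L; P/T = const ⇒ T₂ = 225 K, P₂ = 121 kPa.
W = 0 (no volume change).
ΔU = nCvΔT = 1.79×32.0×(225−539) = -18000 J.
Q = ΔU = -18000 J.
State after step 1: P = 121 kPa, V = 27.7 L, T = 225 K.
Step 2 — Polytropic n=1.65: T₂ = T₁(V₁/V₂)^(n−1) = 225×(3.79)^0.65 = 535 K; P₂ = P₁(V₁/V₂)^n = 1090 kPa.
W = (P₁V₁−P₂V₂)/(n−1) = (121×27.7−1090×7.31)/0.65 = -7100 J.
ΔU = nCvΔT = 1.79×32.0×(535−225) = 17800 J.
Q = ΔU + W = 10700 J.
Net over both steps: W = -7100 J, Q = -7310 J, ΔU = -207 J.

535 K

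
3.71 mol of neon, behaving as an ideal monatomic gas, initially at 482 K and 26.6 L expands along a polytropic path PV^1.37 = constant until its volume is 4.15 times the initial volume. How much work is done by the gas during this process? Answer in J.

16400 J

P₁ = nRT₁/V₁ = 3.71×8.314×482/26.6 = 559 kPa.
Polytropic n=1.37: T₂ = T₁(V₁/V₂)^(n−1) = 482×(0.241)^0.37 = 285 K; P₂ = P₁(V₁/V₂)^n = 79.5 kPa.
W = (P₁V₁−P₂V₂)/(n−1) = (559×26.6−79.5×110)/0.37 = 16400 J.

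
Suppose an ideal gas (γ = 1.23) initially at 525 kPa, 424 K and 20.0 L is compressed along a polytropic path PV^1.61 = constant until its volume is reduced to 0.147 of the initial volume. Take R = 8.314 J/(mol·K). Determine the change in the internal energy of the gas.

101000 J

n = P₁V₁/(RT₁) = 525×20.0/(8.314×424) = 2.98 mol.
Polytropic n=1.61: T₂ = T₁(V₁/V₂)^(n−1) = 424×(6.80)^0.61 = 1370 K; P₂ = P₁(V₁/V₂)^n = 11500 kPa.
For an ideal gas ΔU = nCvΔT with Cv = R/(γ−1) = 36.1 J/(mol·K).
ΔU = 2.98×36.1×(1370−424) = 101000 J.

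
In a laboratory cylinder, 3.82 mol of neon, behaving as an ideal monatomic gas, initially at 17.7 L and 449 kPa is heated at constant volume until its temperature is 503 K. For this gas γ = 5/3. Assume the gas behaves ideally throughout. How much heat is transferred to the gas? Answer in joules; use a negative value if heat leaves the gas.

12000 J

T₁ = P₁V₁/(nR) = 449×17.7/(3.82×8.314) = 250 K.
Isochoric: V stays 17.7 L; P/T = const ⇒ T₂ = 503 K, P₂ = 903 kPa.
W = 0 (no volume change).
ΔU = nCvΔT = 3.82×12.5×(503−250) = 12000 J.
Q = ΔU = 12000 J.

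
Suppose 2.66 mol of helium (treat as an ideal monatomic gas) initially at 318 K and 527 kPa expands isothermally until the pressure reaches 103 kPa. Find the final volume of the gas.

V₁ = nRT₁/P₁ = 2.66×8.314×318/527 = 13.3 L.
Isothermal: T stays 318 K; PV = const ⇒ V₂ = 68.3 L, P₂ = 103 kPa.

68.3 L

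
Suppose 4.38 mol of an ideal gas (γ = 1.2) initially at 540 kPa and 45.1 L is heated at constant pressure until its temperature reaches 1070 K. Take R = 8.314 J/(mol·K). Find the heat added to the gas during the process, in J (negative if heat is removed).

T₁ = P₁V₁/(nR) = 540×45.1/(4.38×8.314) = 669 K.
Isobaric: P stays 540 kPa; V/T = const ⇒ T₂ = 1070 K, V₂ = 72.2 L.
W = PΔV = 540×(72.2−45.1) kPa·L = 14600 J.
ΔU = nCvΔT = 4.38×41.6×(1070−669) = 73100 J.
Q = ΔU + W = nCpΔT = 87700 J.

87700 J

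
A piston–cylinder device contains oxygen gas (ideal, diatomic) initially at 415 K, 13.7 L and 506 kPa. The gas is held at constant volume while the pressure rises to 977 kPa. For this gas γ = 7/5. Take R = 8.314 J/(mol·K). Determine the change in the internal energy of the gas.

n = P₁V₁/(RT₁) = 506×13.7/(8.314×415) = 2.01 mol.
Isochoric: V stays 13.7 L; P/T = const ⇒ T₂ = 801 K, P₂ = 977 kPa.
For an ideal gas ΔU = nCvΔT with Cv = (5/2)R = 20.8 J/(mol·K).
ΔU = 2.01×20.8×(801−415) = 16100 J.

16100 J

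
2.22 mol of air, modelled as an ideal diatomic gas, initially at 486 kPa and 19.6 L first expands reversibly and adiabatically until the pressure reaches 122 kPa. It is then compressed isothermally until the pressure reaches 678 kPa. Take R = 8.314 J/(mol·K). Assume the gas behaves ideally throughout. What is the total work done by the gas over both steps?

T₁ = P₁V₁/(nR) = 486×19.6/(2.22×8.314) = 516 K.
Step 1 — Adiabatic: T₂/T₁ = (P₂/P₁)^((γ−1)/γ) ⇒ T₂ = 516×(0.251)^0.286 = 348 K; V₂ = 52.6 L.
ΔU = nCvΔT = 2.22×20.8×(348−516) = -7770 J.
Q = 0 for an adiabatic process, so W = −ΔU = 7770 J.
State after step 1: P = 122 kPa, V = 52.6 L, T = 348 K.
Step 2 — Isothermal: T stays 348 K; PV = const ⇒ V₂ = 9.47 L, P₂ = 678 kPa.
ΔU = 0 (ideal gas, T constant).
W = nRT ln(V₂/V₁) = 2.22×8.314×348×ln(0.180) = -11000 J.
Q = ΔU + W = -11000 J.
Net over both steps: W = -3240 J, Q = -11000 J, ΔU = -7770 J.

-3240 J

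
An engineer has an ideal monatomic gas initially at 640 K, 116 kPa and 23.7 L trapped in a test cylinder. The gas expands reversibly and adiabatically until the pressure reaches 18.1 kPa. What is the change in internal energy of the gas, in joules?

-2160 J

n = P₁V₁/(RT₁) = 116×23.7/(8.314×640) = 0.517 mol.
Adiabatic: T₂/T₁ = (P₂/P₁)^((γ−1)/γ) ⇒ T₂ = 640×(0.156)^0.400 = 304 K; V₂ = 72.2 L.
For an ideal gas ΔU = nCvΔT with Cv = (3/2)R = 12.5 J/(mol·K).
ΔU = 0.517×12.5×(304−640) = -2160 J.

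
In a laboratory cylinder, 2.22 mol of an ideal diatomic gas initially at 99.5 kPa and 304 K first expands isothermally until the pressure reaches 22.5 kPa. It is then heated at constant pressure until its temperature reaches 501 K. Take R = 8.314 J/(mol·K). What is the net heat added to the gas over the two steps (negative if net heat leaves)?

V₁ = nRT₁/P₁ = 2.22×8.314×304/99.5 = 56.4 L.
Step 1 — Isothermal: T stays 304 K; PV = const ⇒ V₂ = 249 L, P₂ = 22.5 kPa.
ΔU = 0 (ideal gas, T constant).
W = nRT ln(V₂/V₁) = 2.22×8.314×304×ln(4.42) = 8340 J.
Q = ΔU + W = 8340 J.
State after step 1: P = 22.5 kPa, V = 249 L, T = 304 K.
Step 2 — Isobaric: P stays 22.5 kPa; V/T = const ⇒ T₂ = 501 K, V₂ = 411 L.
W = PΔV = 22.5×(411−249) kPa·L = 3640 J.
ΔU = nCvΔT = 2.22×20.8×(501−304) = 9090 J.
Q = ΔU + W = nCpΔT = 12700 J.
Net over both steps: W = 12000 J, Q = 21100 J, ΔU = 9090 J.

21100 J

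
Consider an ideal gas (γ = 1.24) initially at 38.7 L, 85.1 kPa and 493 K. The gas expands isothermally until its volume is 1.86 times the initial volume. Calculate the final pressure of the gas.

45.8 kPa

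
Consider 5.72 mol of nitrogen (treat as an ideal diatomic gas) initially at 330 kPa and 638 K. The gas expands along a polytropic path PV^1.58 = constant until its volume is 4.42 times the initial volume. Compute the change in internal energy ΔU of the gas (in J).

V₁ = nRT₁/P₁ = 5.72×8.314×638/330 = 91.9 L.
Polytropic n=1.58: T₂ = T₁(V₁/V₂)^(n−1) = 638×(0.226)^0.58 = 269 K; P₂ = P₁(V₁/V₂)^n = 31.5 kPa.
For an ideal gas ΔU = nCvΔT with Cv = (5/2)R = 20.8 J/(mol·K).
ΔU = 5.72×20.8×(269−638) = -43800 J.

-43800 J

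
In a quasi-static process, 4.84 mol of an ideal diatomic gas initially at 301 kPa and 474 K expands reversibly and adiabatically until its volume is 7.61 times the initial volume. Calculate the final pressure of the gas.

V₁ = nRT₁/P₁ = 4.84×8.314×474/301 = 63.4 L.
Adiabatic: TV^(γ−1) = const ⇒ T₂ = 474×(0.131)^0.400 = 210 K; PV^γ = const ⇒ P₂ = 17.6 kPa.

17.6 kPa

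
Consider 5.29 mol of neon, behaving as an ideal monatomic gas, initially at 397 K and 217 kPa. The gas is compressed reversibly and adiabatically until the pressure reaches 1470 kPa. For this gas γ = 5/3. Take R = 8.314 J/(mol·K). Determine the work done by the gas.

-30100 J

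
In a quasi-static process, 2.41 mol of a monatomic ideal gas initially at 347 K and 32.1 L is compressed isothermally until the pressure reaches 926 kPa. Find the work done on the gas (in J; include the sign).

P₁ = nRT₁/V₁ = 2.41×8.314×347/32.1 = 217 kPa.
Isothermal: T stays 347 K; PV = const ⇒ V₂ = 7.51 L, P₂ = 926 kPa.
W = nRT ln(V₂/V₁) = 2.41×8.314×347×ln(0.234) = -10100 J.
Work done on the gas = −W_by = 10100 J.

10100 J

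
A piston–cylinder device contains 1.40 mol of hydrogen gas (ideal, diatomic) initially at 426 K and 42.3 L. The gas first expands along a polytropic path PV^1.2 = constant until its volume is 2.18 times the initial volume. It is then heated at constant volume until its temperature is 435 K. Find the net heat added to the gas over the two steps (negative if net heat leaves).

P₁ = nRT₁/V₁ = 1.40×8.314×426/42.3 = 117 kPa.
Step 1 — Polytropic n=1.2: T₂ = T₁(V₁/V₂)^(n−1) = 426×(0.459)^0.20 = 365 K; P₂ = P₁(V₁/V₂)^n = 46.0 kPa.
W = (P₁V₁−P₂V₂)/(n−1) = (117×42.3−46.0×92.2)/0.20 = 3580 J.
ΔU = nCvΔT = 1.40×20.8×(365−426) = -1790 J.
Q = ΔU + W = 1790 J.
State after step 1: P = 46.0 kPa, V = 92.2 L, T = 365 K.
Step 2 — Isochoric: V stays 92.2 L; P/T = const ⇒ T₂ = 435 K, P₂ = 54.9 kPa.
W = 0 (no volume change).
ΔU = nCvΔT = 1.40×20.8×(435−365) = 2050 J.
Q = ΔU = 2050 J.
Net over both steps: W = 3580 J, Q = 3840 J, ΔU = 262 J.

3840 J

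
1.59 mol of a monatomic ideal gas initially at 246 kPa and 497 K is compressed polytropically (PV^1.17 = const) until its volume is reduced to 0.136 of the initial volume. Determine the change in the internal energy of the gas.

3980 J

V₁ = nRT₁/P₁ = 1.59×8.314×497/246 = 26.7 L.
Polytropic n=1.17: T₂ = T₁(V₁/V₂)^(n−1) = 497×(7.35)^0.17 = 698 K; P₂ = P₁(V₁/V₂)^n = 2540 kPa.
For an ideal gas ΔU = nCvΔT with Cv = (3/2)R = 12.5 J/(mol·K).
ΔU = 1.59×12.5×(698−497) = 3980 J.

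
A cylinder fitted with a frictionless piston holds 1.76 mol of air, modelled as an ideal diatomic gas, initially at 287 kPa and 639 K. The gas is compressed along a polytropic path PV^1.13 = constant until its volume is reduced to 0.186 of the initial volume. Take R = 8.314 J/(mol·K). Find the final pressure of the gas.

V₁ = nRT₁/P₁ = 1.76×8.314×639/287 = 32.6 L.
Polytropic n=1.13: T₂ = T₁(V₁/V₂)^(n−1) = 639×(5.38)^0.13 = 795 K; P₂ = P₁(V₁/V₂)^n = 1920 kPa.

1920 kPa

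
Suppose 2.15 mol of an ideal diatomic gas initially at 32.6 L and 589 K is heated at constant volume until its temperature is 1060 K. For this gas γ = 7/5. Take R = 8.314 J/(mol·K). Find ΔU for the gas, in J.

P₁ = nRT₁/V₁ = 2.15×8.314×589/32.6 = 323 kPa.
Isochoric: V stays 32.6 L; P/T = const ⇒ T₂ = 1060 K, P₂ = 581 kPa.
For an ideal gas ΔU = nCvΔT with Cv = (5/2)R = 20.8 J/(mol·K).
ΔU = 2.15×20.8×(1060−589) = 21000 J.

21000 J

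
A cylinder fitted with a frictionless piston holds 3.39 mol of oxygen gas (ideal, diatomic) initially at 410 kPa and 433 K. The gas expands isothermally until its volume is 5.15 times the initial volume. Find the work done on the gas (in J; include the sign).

-20000 J

V₁ = nRT₁/P₁ = 3.39×8.314×433/410 = 29.8 L.
Isothermal: T stays 433 K; PV = const ⇒ V₂ = 153 L, P₂ = 79.6 kPa.
W = nRT ln(V₂/V₁) = 3.39×8.314×433×ln(5.15) = 20000 J.
Work done on the gas = −W_by = -20000 J.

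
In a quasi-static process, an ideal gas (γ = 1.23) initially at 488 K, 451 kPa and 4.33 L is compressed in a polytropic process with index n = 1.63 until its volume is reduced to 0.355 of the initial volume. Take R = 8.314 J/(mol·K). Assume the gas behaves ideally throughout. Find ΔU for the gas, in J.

7810 J

n = P₁V₁/(RT₁) = 451×4.33/(8.314×488) = 0.481 mol.
Polytropic n=1.63: T₂ = T₁(V₁/V₂)^(n−1) = 488×(2.82)^0.63 = 937 K; P₂ = P₁(V₁/V₂)^n = 2440 kPa.
For an ideal gas ΔU = nCvΔT with Cv = R/(γ−1) = 36.1 J/(mol·K).
ΔU = 0.481×36.1×(937−488) = 7810 J.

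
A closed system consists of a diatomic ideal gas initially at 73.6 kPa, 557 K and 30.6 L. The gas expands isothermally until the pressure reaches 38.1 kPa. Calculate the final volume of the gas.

Isothermal: T stays 557 K; PV = const ⇒ V₂ = 59.1 L, P₂ = 38.1 kPa.

59.1 L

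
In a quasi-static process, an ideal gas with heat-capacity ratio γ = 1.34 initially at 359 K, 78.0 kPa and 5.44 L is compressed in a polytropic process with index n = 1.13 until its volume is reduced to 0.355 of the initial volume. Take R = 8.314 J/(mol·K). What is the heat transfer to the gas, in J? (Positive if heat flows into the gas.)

n = P₁V₁/(RT₁) = 78.0×5.44/(8.314×359) = 0.142 mol.
Polytropic n=1.13: T₂ = T₁(V₁/V₂)^(n−1) = 359×(2.82)^0.13 = 411 K; P₂ = P₁(V₁/V₂)^n = 251 kPa.
W = (P₁V₁−P₂V₂)/(n−1) = (78.0×5.44−251×1.93)/0.13 = -470 J.
ΔU = nCvΔT = 0.142×24.5×(411−359) = 180 J.
Q = ΔU + W = -291 J.

-291 J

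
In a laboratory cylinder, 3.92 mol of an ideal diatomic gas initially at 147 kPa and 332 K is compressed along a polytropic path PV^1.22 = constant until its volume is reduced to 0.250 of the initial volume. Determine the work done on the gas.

17500 J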